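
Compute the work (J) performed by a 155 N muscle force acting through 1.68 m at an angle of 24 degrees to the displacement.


W = F * d * cos(theta)
theta = 24 deg = 0.4189 rad
cos(theta) = 0.9135
W = 155 * 1.68 * 0.9135
W = 237.8872


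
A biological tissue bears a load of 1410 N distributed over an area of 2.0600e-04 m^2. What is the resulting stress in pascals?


stress = F / A
stress = 1410 / 2.0600e-04
stress = 6.8447e+06


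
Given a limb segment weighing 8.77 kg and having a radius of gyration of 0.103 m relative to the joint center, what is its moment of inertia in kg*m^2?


I = m * k^2
I = 8.77 * 0.103^2
k^2 = 0.0106
I = 0.0930


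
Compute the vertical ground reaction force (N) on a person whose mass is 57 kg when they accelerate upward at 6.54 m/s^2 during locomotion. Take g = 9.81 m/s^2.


GRF = m * (g + a)
GRF = 57 * (9.81 + 6.54)
GRF = 57 * 16.3500
GRF = 931.9500


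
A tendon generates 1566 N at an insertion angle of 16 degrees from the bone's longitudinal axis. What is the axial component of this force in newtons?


F_eff = F_tendon * cos(theta)
theta = 16 deg = 0.2793 rad
cos(theta) = 0.9613
F_eff = 1566 * 0.9613
F_eff = 1505.3358


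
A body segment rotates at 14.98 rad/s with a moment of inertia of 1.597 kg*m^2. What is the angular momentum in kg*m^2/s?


L = I * omega
L = 1.597 * 14.98
L = 23.9231


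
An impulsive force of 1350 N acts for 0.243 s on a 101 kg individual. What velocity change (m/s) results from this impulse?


J = F * dt = 1350 * 0.243 = 328.0500 N*s
delta_v = J / m
delta_v = 328.0500 / 101
delta_v = 3.2480


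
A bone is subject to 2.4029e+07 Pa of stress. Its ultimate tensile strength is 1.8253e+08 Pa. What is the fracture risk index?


FRI = applied / ultimate
FRI = 2.4029e+07 / 1.8253e+08
FRI = 0.1316


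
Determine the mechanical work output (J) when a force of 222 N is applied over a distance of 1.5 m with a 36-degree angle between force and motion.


W = F * d * cos(theta)
theta = 36 deg = 0.6283 rad
cos(theta) = 0.8090
W = 222 * 1.5 * 0.8090
W = 269.4027


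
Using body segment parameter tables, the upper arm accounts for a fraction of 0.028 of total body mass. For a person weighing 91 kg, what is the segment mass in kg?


m_segment = body_mass * fraction
m_segment = 91 * 0.028
m_segment = 2.5480


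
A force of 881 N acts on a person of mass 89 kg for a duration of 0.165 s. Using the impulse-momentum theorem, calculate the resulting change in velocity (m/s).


J = F * dt = 881 * 0.165 = 145.3650 N*s
delta_v = J / m
delta_v = 145.3650 / 89
delta_v = 1.6333


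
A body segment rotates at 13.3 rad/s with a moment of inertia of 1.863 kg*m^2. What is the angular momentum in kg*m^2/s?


L = I * omega
L = 1.863 * 13.3
L = 24.7779


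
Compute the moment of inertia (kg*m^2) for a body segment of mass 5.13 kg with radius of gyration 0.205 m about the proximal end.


I = m * k^2
I = 5.13 * 0.205^2
k^2 = 0.0420
I = 0.2156


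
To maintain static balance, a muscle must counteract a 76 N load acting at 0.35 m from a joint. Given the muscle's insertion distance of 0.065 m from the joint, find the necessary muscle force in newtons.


F_muscle = W * d_load / d_muscle
F_muscle = 76 * 0.35 / 0.065
Numerator = 26.6000
F_muscle = 409.2308


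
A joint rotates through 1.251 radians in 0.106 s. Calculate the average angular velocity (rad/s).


omega = delta_theta / delta_t
omega = 1.251 / 0.106
omega = 11.8019


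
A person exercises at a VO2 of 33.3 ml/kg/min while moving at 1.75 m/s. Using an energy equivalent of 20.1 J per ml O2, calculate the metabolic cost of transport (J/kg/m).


Power per kg = VO2 * 20.1 / 60
Power per kg = 33.3 * 20.1 / 60 = 11.1555 W/kg
Cost = power_per_kg / speed
Cost = 11.1555 / 1.75
Cost = 6.3746


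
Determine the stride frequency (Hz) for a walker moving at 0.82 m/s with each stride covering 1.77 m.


f = v / stride_length
f = 0.82 / 1.77
f = 0.4633


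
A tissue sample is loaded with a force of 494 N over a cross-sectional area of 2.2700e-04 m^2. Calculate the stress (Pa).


stress = F / A
stress = 494 / 2.2700e-04
stress = 2.1762e+06


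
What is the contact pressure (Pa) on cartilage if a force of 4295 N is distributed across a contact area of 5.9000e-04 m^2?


P = F / A
P = 4295 / 5.9000e-04
P = 7.2797e+06


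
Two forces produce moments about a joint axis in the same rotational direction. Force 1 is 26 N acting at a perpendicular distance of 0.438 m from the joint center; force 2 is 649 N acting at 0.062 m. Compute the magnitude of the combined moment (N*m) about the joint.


M = F1 * d1 + F2 * d2
M = 26 * 0.438 + 649 * 0.062
M = 11.3880 + 40.2380
M = 51.6260


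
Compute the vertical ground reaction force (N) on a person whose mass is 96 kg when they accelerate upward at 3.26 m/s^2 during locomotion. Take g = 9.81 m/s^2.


GRF = m * (g + a)
GRF = 96 * (9.81 + 3.26)
GRF = 96 * 13.0700
GRF = 1254.7200


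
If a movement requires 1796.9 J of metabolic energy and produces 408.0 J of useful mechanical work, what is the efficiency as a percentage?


eta = (W_mech / E_meta) * 100
eta = (408.0 / 1796.9) * 100
ratio = 0.2271
eta = 22.7058


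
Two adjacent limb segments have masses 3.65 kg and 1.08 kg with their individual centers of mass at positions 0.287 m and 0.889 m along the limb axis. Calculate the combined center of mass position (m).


COM = (m1*x1 + m2*x2) / (m1 + m2)
COM = (3.65*0.287 + 1.08*0.889) / (3.65 + 1.08)
Numerator = 2.0077
Denominator = 4.7300
COM = 0.4245


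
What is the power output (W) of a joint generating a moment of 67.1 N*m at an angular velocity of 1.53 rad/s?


P = M * omega
P = 67.1 * 1.53
P = 102.6630


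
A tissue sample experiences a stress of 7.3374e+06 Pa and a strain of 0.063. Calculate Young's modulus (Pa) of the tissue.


E = stress / strain
E = 7.3374e+06 / 0.063
E = 1.1647e+08


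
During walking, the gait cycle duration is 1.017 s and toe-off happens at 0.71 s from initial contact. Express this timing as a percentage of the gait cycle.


pct = (event_time / cycle_time) * 100
pct = (0.71 / 1.017) * 100
ratio = 0.6981
pct = 69.8132


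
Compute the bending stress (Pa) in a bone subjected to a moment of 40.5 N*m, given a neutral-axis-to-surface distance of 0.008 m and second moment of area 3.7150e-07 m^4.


sigma = M * c / I
sigma = 40.5 * 0.008 / 3.7150e-07
M * c = 0.3240
sigma = 872139.9731


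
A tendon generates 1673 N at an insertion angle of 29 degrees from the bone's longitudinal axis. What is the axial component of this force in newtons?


F_eff = F_tendon * cos(theta)
theta = 29 deg = 0.5061 rad
cos(theta) = 0.8746
F_eff = 1673 * 0.8746
F_eff = 1463.2388


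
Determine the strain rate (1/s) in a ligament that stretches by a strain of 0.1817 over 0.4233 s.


strain_rate = delta_strain / delta_t
strain_rate = 0.1817 / 0.4233
strain_rate = 0.4292


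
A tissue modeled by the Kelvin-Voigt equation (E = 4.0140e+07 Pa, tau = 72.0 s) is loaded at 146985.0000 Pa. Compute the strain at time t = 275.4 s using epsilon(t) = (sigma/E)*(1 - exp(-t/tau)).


epsilon(t) = (sigma/E) * (1 - exp(-t/tau))
sigma/E = 146985.0000 / 4.0140e+07 = 0.0037
exp(-t/tau) = exp(-275.4 / 72.0) = 0.0218
epsilon = 0.0037 * (1 - 0.0218)
epsilon = 0.0036


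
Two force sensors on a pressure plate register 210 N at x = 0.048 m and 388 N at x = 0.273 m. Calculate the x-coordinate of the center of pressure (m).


COP_x = (F1*x1 + F2*x2) / (F1 + F2)
COP_x = (210*0.048 + 388*0.273) / (210 + 388)
Numerator = 116.0040
Denominator = 598
COP_x = 0.1940


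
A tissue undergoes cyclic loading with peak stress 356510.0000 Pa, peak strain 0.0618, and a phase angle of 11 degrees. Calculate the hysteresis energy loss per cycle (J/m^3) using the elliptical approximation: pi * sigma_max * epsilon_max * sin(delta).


E_loss = pi * sigma_max * epsilon_max * sin(delta)
delta = 11 deg = 0.1920 rad
sin(delta) = 0.1908
E_loss = pi * 356510.0000 * 0.0618 * 0.1908
E_loss = 13207.1439


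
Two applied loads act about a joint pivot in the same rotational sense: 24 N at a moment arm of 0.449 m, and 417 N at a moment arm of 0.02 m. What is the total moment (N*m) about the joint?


M = F1 * d1 + F2 * d2
M = 24 * 0.449 + 417 * 0.02
M = 10.7760 + 8.3400
M = 19.1160


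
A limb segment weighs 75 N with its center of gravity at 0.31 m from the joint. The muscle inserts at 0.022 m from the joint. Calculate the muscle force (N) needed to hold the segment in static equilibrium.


F_muscle = W * d_load / d_muscle
F_muscle = 75 * 0.31 / 0.022
Numerator = 23.2500
F_muscle = 1056.8182


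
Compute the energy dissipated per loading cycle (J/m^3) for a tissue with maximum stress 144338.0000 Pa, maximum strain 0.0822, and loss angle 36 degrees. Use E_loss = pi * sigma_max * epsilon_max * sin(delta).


E_loss = pi * sigma_max * epsilon_max * sin(delta)
delta = 36 deg = 0.6283 rad
sin(delta) = 0.5878
E_loss = pi * 144338.0000 * 0.0822 * 0.5878
E_loss = 21908.9245


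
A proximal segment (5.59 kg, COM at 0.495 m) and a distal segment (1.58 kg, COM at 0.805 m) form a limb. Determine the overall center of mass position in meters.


COM = (m1*x1 + m2*x2) / (m1 + m2)
COM = (5.59*0.495 + 1.58*0.805) / (5.59 + 1.58)
Numerator = 4.0389
Denominator = 7.1700
COM = 0.5633


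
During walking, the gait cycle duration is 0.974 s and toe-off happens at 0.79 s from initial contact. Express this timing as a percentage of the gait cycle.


pct = (event_time / cycle_time) * 100
pct = (0.79 / 0.974) * 100
ratio = 0.8111
pct = 81.1088


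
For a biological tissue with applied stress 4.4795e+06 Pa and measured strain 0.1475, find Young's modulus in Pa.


E = stress / strain
E = 4.4795e+06 / 0.1475
E = 3.0369e+07


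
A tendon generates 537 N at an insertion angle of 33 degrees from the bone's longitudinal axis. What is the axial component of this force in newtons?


F_eff = F_tendon * cos(theta)
theta = 33 deg = 0.5760 rad
cos(theta) = 0.8387
F_eff = 537 * 0.8387
F_eff = 450.3661


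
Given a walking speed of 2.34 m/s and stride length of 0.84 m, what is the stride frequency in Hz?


f = v / stride_length
f = 2.34 / 0.84
f = 2.7857


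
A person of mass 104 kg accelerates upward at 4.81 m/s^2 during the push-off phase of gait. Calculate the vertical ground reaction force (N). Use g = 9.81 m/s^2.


GRF = m * (g + a)
GRF = 104 * (9.81 + 4.81)
GRF = 104 * 14.6200
GRF = 1520.4800


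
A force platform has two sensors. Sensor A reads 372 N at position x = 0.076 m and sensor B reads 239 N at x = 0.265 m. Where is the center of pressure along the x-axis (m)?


COP_x = (F1*x1 + F2*x2) / (F1 + F2)
COP_x = (372*0.076 + 239*0.265) / (372 + 239)
Numerator = 91.6070
Denominator = 611
COP_x = 0.1499


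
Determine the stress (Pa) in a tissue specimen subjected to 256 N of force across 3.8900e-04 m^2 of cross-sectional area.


stress = F / A
stress = 256 / 3.8900e-04
stress = 658097.6864


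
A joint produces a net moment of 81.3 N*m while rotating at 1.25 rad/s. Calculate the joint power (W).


P = M * omega
P = 81.3 * 1.25
P = 101.6250


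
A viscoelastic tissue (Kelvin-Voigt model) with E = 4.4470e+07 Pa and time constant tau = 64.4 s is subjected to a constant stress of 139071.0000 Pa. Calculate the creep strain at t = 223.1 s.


epsilon(t) = (sigma/E) * (1 - exp(-t/tau))
sigma/E = 139071.0000 / 4.4470e+07 = 0.0031
exp(-t/tau) = exp(-223.1 / 64.4) = 0.0313
epsilon = 0.0031 * (1 - 0.0313)
epsilon = 0.0030


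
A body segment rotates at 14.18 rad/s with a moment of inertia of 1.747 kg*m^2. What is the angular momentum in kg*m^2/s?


L = I * omega
L = 1.747 * 14.18
L = 24.7725


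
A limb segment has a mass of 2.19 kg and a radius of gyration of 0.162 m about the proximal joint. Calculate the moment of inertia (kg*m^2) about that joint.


I = m * k^2
I = 2.19 * 0.162^2
k^2 = 0.0262
I = 0.0575


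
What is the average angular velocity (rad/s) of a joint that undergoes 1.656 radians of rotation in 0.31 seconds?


omega = delta_theta / delta_t
omega = 1.656 / 0.31
omega = 5.3419


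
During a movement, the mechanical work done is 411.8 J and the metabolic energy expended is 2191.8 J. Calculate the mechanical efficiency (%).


eta = (W_mech / E_meta) * 100
eta = (411.8 / 2191.8) * 100
ratio = 0.1879
eta = 18.7882


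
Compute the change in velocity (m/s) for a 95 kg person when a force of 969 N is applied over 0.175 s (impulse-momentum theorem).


J = F * dt = 969 * 0.175 = 169.5750 N*s
delta_v = J / m
delta_v = 169.5750 / 95
delta_v = 1.7850


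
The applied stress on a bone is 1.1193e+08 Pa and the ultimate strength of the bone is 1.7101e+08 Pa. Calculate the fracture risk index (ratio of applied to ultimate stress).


FRI = applied / ultimate
FRI = 1.1193e+08 / 1.7101e+08
FRI = 0.6545


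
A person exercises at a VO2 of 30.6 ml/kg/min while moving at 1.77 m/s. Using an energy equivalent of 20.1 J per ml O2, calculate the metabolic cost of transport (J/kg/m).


Power per kg = VO2 * 20.1 / 60
Power per kg = 30.6 * 20.1 / 60 = 10.2510 W/kg
Cost = power_per_kg / speed
Cost = 10.2510 / 1.77
Cost = 5.7915


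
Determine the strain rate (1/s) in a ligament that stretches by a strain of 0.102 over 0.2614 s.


strain_rate = delta_strain / delta_t
strain_rate = 0.102 / 0.2614
strain_rate = 0.3902


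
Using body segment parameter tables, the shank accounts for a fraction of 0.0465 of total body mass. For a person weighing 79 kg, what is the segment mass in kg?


m_segment = body_mass * fraction
m_segment = 79 * 0.0465
m_segment = 3.6735


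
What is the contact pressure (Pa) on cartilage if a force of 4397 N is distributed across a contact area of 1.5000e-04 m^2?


P = F / A
P = 4397 / 1.5000e-04
P = 2.9313e+07


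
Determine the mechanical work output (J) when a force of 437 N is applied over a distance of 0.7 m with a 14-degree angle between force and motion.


W = F * d * cos(theta)
theta = 14 deg = 0.2443 rad
cos(theta) = 0.9703
W = 437 * 0.7 * 0.9703
W = 296.8135


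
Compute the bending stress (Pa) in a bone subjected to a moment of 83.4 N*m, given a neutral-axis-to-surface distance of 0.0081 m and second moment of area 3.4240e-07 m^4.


sigma = M * c / I
sigma = 83.4 * 0.0081 / 3.4240e-07
M * c = 0.6755
sigma = 1.9730e+06


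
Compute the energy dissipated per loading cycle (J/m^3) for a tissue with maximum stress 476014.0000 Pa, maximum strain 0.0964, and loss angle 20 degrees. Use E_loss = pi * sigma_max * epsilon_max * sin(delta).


E_loss = pi * sigma_max * epsilon_max * sin(delta)
delta = 20 deg = 0.3491 rad
sin(delta) = 0.3420
E_loss = pi * 476014.0000 * 0.0964 * 0.3420
E_loss = 49305.8349


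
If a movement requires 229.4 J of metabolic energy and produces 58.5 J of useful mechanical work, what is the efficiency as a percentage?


eta = (W_mech / E_meta) * 100
eta = (58.5 / 229.4) * 100
ratio = 0.2550
eta = 25.5013


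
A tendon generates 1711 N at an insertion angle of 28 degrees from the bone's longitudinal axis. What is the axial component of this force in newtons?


F_eff = F_tendon * cos(theta)
theta = 28 deg = 0.4887 rad
cos(theta) = 0.8829
F_eff = 1711 * 0.8829
F_eff = 1510.7233


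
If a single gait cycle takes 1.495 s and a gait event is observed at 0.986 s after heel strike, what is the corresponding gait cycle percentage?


pct = (event_time / cycle_time) * 100
pct = (0.986 / 1.495) * 100
ratio = 0.6595
pct = 65.9532


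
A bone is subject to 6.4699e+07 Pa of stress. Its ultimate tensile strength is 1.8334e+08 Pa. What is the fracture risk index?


FRI = applied / ultimate
FRI = 6.4699e+07 / 1.8334e+08
FRI = 0.3529


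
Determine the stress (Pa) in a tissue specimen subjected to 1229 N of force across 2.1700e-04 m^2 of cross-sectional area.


stress = F / A
stress = 1229 / 2.1700e-04
stress = 5.6636e+06


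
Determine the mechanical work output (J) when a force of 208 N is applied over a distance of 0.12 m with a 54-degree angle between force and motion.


W = F * d * cos(theta)
theta = 54 deg = 0.9425 rad
cos(theta) = 0.5878
W = 208 * 0.12 * 0.5878
W = 14.6711


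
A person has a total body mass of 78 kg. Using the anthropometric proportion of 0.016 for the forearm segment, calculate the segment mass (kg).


m_segment = body_mass * fraction
m_segment = 78 * 0.016
m_segment = 1.2480


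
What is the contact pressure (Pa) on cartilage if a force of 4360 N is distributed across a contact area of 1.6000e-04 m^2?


P = F / A
P = 4360 / 1.6000e-04
P = 2.7250e+07


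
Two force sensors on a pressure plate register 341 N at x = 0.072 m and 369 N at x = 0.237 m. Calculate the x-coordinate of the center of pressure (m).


COP_x = (F1*x1 + F2*x2) / (F1 + F2)
COP_x = (341*0.072 + 369*0.237) / (341 + 369)
Numerator = 112.0050
Denominator = 710
COP_x = 0.1578


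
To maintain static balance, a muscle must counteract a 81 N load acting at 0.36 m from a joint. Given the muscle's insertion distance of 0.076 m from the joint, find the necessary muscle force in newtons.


F_muscle = W * d_load / d_muscle
F_muscle = 81 * 0.36 / 0.076
Numerator = 29.1600
F_muscle = 383.6842


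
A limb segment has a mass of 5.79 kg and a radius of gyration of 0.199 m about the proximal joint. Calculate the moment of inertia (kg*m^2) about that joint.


I = m * k^2
I = 5.79 * 0.199^2
k^2 = 0.0396
I = 0.2293


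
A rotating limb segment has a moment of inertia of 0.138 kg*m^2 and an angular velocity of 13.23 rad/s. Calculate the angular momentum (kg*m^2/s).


L = I * omega
L = 0.138 * 13.23
L = 1.8257


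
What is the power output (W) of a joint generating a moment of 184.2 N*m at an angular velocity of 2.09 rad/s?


P = M * omega
P = 184.2 * 2.09
P = 384.9780


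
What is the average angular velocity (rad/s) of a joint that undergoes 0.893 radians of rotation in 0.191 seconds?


omega = delta_theta / delta_t
omega = 0.893 / 0.191
omega = 4.6754


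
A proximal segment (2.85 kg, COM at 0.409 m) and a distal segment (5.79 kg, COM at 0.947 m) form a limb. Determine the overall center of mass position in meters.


COM = (m1*x1 + m2*x2) / (m1 + m2)
COM = (2.85*0.409 + 5.79*0.947) / (2.85 + 5.79)
Numerator = 6.6488
Denominator = 8.6400
COM = 0.7695


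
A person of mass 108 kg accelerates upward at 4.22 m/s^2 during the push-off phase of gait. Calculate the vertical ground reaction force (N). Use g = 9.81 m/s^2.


GRF = m * (g + a)
GRF = 108 * (9.81 + 4.22)
GRF = 108 * 14.0300
GRF = 1515.2400


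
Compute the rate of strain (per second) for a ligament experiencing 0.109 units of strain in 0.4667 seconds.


strain_rate = delta_strain / delta_t
strain_rate = 0.109 / 0.4667
strain_rate = 0.2336


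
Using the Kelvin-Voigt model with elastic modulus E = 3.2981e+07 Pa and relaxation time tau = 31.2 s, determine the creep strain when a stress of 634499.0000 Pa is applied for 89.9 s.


epsilon(t) = (sigma/E) * (1 - exp(-t/tau))
sigma/E = 634499.0000 / 3.2981e+07 = 0.0192
exp(-t/tau) = exp(-89.9 / 31.2) = 0.0561
epsilon = 0.0192 * (1 - 0.0561)
epsilon = 0.0182


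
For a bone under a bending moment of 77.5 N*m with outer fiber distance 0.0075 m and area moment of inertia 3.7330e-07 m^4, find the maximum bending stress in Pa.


sigma = M * c / I
sigma = 77.5 * 0.0075 / 3.7330e-07
M * c = 0.5812
sigma = 1.5571e+06


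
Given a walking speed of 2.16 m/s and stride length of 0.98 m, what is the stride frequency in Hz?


f = v / stride_length
f = 2.16 / 0.98
f = 2.2041


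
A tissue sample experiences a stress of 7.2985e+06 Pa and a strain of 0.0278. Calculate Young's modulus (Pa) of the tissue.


E = stress / strain
E = 7.2985e+06 / 0.0278
E = 2.6254e+08


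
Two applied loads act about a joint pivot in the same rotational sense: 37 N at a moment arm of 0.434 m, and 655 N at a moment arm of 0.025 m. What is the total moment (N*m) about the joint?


M = F1 * d1 + F2 * d2
M = 37 * 0.434 + 655 * 0.025
M = 16.0580 + 16.3750
M = 32.4330


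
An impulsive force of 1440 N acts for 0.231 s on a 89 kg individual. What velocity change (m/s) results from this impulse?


J = F * dt = 1440 * 0.231 = 332.6400 N*s
delta_v = J / m
delta_v = 332.6400 / 89
delta_v = 3.7375


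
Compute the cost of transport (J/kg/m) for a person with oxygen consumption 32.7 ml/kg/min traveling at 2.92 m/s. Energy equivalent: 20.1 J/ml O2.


Power per kg = VO2 * 20.1 / 60
Power per kg = 32.7 * 20.1 / 60 = 10.9545 W/kg
Cost = power_per_kg / speed
Cost = 10.9545 / 2.92
Cost = 3.7515


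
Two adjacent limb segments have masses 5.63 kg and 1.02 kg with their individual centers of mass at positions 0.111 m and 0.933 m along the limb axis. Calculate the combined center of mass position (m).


COM = (m1*x1 + m2*x2) / (m1 + m2)
COM = (5.63*0.111 + 1.02*0.933) / (5.63 + 1.02)
Numerator = 1.5766
Denominator = 6.6500
COM = 0.2371


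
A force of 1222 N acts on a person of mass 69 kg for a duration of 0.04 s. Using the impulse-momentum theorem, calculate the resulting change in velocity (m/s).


J = F * dt = 1222 * 0.04 = 48.8800 N*s
delta_v = J / m
delta_v = 48.8800 / 69
delta_v = 0.7084


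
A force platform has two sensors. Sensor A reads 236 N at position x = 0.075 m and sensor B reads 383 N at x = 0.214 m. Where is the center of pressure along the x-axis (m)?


COP_x = (F1*x1 + F2*x2) / (F1 + F2)
COP_x = (236*0.075 + 383*0.214) / (236 + 383)
Numerator = 99.6620
Denominator = 619
COP_x = 0.1610


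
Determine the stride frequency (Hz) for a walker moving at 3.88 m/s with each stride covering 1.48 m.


f = v / stride_length
f = 3.88 / 1.48
f = 2.6216


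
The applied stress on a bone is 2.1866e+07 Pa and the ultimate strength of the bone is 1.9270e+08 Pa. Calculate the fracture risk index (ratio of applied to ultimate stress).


FRI = applied / ultimate
FRI = 2.1866e+07 / 1.9270e+08
FRI = 0.1135


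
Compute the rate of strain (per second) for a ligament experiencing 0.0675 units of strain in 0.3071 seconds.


strain_rate = delta_strain / delta_t
strain_rate = 0.0675 / 0.3071
strain_rate = 0.2198


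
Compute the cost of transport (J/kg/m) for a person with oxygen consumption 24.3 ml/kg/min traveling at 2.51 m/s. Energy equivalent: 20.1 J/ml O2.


Power per kg = VO2 * 20.1 / 60
Power per kg = 24.3 * 20.1 / 60 = 8.1405 W/kg
Cost = power_per_kg / speed
Cost = 8.1405 / 2.51
Cost = 3.2432


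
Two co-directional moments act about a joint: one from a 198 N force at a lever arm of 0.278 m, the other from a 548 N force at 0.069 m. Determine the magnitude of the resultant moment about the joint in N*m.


M = F1 * d1 + F2 * d2
M = 198 * 0.278 + 548 * 0.069
M = 55.0440 + 37.8120
M = 92.8560


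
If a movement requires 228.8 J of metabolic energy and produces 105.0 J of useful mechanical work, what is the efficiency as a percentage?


eta = (W_mech / E_meta) * 100
eta = (105.0 / 228.8) * 100
ratio = 0.4589
eta = 45.8916


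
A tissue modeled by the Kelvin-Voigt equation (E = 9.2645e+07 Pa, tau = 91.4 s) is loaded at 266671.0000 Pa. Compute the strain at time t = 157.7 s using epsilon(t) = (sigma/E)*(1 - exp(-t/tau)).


epsilon(t) = (sigma/E) * (1 - exp(-t/tau))
sigma/E = 266671.0000 / 9.2645e+07 = 0.0029
exp(-t/tau) = exp(-157.7 / 91.4) = 0.1781
epsilon = 0.0029 * (1 - 0.1781)
epsilon = 0.0024


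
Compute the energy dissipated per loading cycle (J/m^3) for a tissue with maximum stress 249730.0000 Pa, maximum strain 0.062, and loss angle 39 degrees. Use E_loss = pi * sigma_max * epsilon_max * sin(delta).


E_loss = pi * sigma_max * epsilon_max * sin(delta)
delta = 39 deg = 0.6807 rad
sin(delta) = 0.6293
E_loss = pi * 249730.0000 * 0.062 * 0.6293
E_loss = 30611.4628


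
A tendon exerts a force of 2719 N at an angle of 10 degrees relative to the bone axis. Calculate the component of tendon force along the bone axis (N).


F_eff = F_tendon * cos(theta)
theta = 10 deg = 0.1745 rad
cos(theta) = 0.9848
F_eff = 2719 * 0.9848
F_eff = 2677.6923


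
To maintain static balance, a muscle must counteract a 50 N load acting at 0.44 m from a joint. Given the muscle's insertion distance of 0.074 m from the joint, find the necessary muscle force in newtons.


F_muscle = W * d_load / d_muscle
F_muscle = 50 * 0.44 / 0.074
Numerator = 22.0000
F_muscle = 297.2973


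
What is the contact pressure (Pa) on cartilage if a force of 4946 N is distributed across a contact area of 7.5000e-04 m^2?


P = F / A
P = 4946 / 7.5000e-04
P = 6.5947e+06


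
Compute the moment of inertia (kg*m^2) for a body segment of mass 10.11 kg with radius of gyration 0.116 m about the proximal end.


I = m * k^2
I = 10.11 * 0.116^2
k^2 = 0.0135
I = 0.1360


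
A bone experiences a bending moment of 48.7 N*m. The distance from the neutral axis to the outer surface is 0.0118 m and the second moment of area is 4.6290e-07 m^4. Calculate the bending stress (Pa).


sigma = M * c / I
sigma = 48.7 * 0.0118 / 4.6290e-07
M * c = 0.5747
sigma = 1.2414e+06


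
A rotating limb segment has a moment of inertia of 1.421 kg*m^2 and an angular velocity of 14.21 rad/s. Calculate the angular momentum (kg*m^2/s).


L = I * omega
L = 1.421 * 14.21
L = 20.1924


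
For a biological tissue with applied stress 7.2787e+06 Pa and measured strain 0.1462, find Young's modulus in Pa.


E = stress / strain
E = 7.2787e+06 / 0.1462
E = 4.9786e+07


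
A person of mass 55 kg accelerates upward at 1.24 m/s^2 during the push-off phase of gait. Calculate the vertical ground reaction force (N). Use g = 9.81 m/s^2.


GRF = m * (g + a)
GRF = 55 * (9.81 + 1.24)
GRF = 55 * 11.0500
GRF = 607.7500


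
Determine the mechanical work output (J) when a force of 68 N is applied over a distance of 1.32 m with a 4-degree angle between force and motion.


W = F * d * cos(theta)
theta = 4 deg = 0.0698 rad
cos(theta) = 0.9976
W = 68 * 1.32 * 0.9976
W = 89.5413


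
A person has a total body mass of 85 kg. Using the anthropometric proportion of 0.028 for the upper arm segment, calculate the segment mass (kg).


m_segment = body_mass * fraction
m_segment = 85 * 0.028
m_segment = 2.3800


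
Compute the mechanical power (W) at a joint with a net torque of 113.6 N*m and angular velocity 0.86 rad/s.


P = M * omega
P = 113.6 * 0.86
P = 97.6960


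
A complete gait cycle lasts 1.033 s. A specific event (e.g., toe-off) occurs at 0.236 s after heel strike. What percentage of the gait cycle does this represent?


pct = (event_time / cycle_time) * 100
pct = (0.236 / 1.033) * 100
ratio = 0.2285
pct = 22.8461


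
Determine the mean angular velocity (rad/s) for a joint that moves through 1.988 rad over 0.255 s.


omega = delta_theta / delta_t
omega = 1.988 / 0.255
omega = 7.7961


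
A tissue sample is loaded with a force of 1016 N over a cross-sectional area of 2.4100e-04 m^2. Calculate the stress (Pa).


stress = F / A
stress = 1016 / 2.4100e-04
stress = 4.2158e+06


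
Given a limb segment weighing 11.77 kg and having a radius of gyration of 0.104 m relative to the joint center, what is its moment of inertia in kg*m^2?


I = m * k^2
I = 11.77 * 0.104^2
k^2 = 0.0108
I = 0.1273


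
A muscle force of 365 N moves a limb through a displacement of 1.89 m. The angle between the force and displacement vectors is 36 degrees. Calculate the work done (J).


W = F * d * cos(theta)
theta = 36 deg = 0.6283 rad
cos(theta) = 0.8090
W = 365 * 1.89 * 0.8090
W = 558.1004


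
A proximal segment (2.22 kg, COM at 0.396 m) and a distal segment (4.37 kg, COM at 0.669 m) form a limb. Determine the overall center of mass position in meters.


COM = (m1*x1 + m2*x2) / (m1 + m2)
COM = (2.22*0.396 + 4.37*0.669) / (2.22 + 4.37)
Numerator = 3.8027
Denominator = 6.5900
COM = 0.5770


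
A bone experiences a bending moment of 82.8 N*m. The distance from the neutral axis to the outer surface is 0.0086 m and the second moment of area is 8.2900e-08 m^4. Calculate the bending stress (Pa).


sigma = M * c / I
sigma = 82.8 * 0.0086 / 8.2900e-08
M * c = 0.7121
sigma = 8.5896e+06


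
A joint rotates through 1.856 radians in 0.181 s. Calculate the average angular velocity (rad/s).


omega = delta_theta / delta_t
omega = 1.856 / 0.181
omega = 10.2541


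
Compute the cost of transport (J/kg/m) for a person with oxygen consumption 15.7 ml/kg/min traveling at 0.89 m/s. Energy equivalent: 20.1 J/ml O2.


Power per kg = VO2 * 20.1 / 60
Power per kg = 15.7 * 20.1 / 60 = 5.2595 W/kg
Cost = power_per_kg / speed
Cost = 5.2595 / 0.89
Cost = 5.9096


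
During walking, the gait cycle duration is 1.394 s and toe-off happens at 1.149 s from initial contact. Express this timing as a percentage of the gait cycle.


pct = (event_time / cycle_time) * 100
pct = (1.149 / 1.394) * 100
ratio = 0.8242
pct = 82.4247


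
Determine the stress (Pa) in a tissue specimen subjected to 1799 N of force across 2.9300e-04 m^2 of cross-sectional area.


stress = F / A
stress = 1799 / 2.9300e-04
stress = 6.1399e+06


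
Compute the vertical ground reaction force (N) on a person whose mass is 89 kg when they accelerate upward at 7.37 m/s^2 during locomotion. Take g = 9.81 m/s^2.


GRF = m * (g + a)
GRF = 89 * (9.81 + 7.37)
GRF = 89 * 17.1800
GRF = 1529.0200


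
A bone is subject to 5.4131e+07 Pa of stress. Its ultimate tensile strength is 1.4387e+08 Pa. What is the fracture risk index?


FRI = applied / ultimate
FRI = 5.4131e+07 / 1.4387e+08
FRI = 0.3762


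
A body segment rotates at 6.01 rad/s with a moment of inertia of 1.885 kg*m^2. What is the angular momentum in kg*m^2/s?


L = I * omega
L = 1.885 * 6.01
L = 11.3288


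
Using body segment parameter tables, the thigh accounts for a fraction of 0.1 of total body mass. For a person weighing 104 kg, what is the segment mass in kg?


m_segment = body_mass * fraction
m_segment = 104 * 0.1
m_segment = 10.4000


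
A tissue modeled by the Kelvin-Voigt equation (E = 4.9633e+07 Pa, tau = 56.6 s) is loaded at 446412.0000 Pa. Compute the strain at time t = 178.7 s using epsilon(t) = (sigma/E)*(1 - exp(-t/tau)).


epsilon(t) = (sigma/E) * (1 - exp(-t/tau))
sigma/E = 446412.0000 / 4.9633e+07 = 0.0090
exp(-t/tau) = exp(-178.7 / 56.6) = 0.0425
epsilon = 0.0090 * (1 - 0.0425)
epsilon = 0.0086


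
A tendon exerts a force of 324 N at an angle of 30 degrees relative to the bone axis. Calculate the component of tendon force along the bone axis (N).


F_eff = F_tendon * cos(theta)
theta = 30 deg = 0.5236 rad
cos(theta) = 0.8660
F_eff = 324 * 0.8660
F_eff = 280.5922


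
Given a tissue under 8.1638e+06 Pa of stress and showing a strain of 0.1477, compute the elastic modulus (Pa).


E = stress / strain
E = 8.1638e+06 / 0.1477
E = 5.5273e+07


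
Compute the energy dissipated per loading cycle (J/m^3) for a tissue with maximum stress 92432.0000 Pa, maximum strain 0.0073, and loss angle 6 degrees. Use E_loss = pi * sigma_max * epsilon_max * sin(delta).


E_loss = pi * sigma_max * epsilon_max * sin(delta)
delta = 6 deg = 0.1047 rad
sin(delta) = 0.1045
E_loss = pi * 92432.0000 * 0.0073 * 0.1045
E_loss = 221.5795


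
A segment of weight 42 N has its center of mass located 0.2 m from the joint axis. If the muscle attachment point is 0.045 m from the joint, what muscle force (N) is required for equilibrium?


F_muscle = W * d_load / d_muscle
F_muscle = 42 * 0.2 / 0.045
Numerator = 8.4000
F_muscle = 186.6667


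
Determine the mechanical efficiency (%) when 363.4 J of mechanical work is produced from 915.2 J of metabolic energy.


eta = (W_mech / E_meta) * 100
eta = (363.4 / 915.2) * 100
ratio = 0.3971
eta = 39.7072


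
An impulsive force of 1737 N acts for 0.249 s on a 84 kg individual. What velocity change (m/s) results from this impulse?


J = F * dt = 1737 * 0.249 = 432.5130 N*s
delta_v = J / m
delta_v = 432.5130 / 84
delta_v = 5.1490


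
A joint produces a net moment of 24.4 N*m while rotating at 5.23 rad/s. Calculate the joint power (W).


P = M * omega
P = 24.4 * 5.23
P = 127.6120


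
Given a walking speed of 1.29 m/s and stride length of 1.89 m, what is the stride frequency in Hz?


f = v / stride_length
f = 1.29 / 1.89
f = 0.6825


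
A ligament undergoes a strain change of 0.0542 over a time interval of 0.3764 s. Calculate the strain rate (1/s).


strain_rate = delta_strain / delta_t
strain_rate = 0.0542 / 0.3764
strain_rate = 0.1440


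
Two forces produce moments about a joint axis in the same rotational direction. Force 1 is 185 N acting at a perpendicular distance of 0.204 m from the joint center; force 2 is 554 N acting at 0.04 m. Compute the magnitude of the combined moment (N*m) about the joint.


M = F1 * d1 + F2 * d2
M = 185 * 0.204 + 554 * 0.04
M = 37.7400 + 22.1600
M = 59.9000


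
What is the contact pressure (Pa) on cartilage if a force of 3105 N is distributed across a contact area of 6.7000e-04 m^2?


P = F / A
P = 3105 / 6.7000e-04
P = 4.6343e+06


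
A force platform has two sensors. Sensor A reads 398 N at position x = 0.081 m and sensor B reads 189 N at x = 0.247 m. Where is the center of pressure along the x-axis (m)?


COP_x = (F1*x1 + F2*x2) / (F1 + F2)
COP_x = (398*0.081 + 189*0.247) / (398 + 189)
Numerator = 78.9210
Denominator = 587
COP_x = 0.1344


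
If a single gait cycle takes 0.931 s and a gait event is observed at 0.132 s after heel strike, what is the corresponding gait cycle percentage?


pct = (event_time / cycle_time) * 100
pct = (0.132 / 0.931) * 100
ratio = 0.1418
pct = 14.1783


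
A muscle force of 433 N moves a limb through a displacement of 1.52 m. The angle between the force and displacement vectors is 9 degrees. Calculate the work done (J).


W = F * d * cos(theta)
theta = 9 deg = 0.1571 rad
cos(theta) = 0.9877
W = 433 * 1.52 * 0.9877
W = 650.0570


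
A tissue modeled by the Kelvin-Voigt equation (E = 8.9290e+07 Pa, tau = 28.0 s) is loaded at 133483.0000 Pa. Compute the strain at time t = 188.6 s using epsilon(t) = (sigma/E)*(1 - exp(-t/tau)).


epsilon(t) = (sigma/E) * (1 - exp(-t/tau))
sigma/E = 133483.0000 / 8.9290e+07 = 0.0015
exp(-t/tau) = exp(-188.6 / 28.0) = 0.0012
epsilon = 0.0015 * (1 - 0.0012)
epsilon = 0.0015


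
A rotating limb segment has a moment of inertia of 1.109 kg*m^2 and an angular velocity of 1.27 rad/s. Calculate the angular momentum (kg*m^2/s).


L = I * omega
L = 1.109 * 1.27
L = 1.4084


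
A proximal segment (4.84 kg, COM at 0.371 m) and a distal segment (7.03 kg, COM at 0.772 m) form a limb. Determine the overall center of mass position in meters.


COM = (m1*x1 + m2*x2) / (m1 + m2)
COM = (4.84*0.371 + 7.03*0.772) / (4.84 + 7.03)
Numerator = 7.2228
Denominator = 11.8700
COM = 0.6085


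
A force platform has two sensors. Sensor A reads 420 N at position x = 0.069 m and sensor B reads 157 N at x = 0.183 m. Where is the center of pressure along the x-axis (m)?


COP_x = (F1*x1 + F2*x2) / (F1 + F2)
COP_x = (420*0.069 + 157*0.183) / (420 + 157)
Numerator = 57.7110
Denominator = 577
COP_x = 0.1000


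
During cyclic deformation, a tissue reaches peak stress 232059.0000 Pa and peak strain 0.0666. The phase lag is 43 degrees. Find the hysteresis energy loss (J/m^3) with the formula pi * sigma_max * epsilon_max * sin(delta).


E_loss = pi * sigma_max * epsilon_max * sin(delta)
delta = 43 deg = 0.7505 rad
sin(delta) = 0.6820
E_loss = pi * 232059.0000 * 0.0666 * 0.6820
E_loss = 33113.5581


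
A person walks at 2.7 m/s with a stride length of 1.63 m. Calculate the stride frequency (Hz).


f = v / stride_length
f = 2.7 / 1.63
f = 1.6564


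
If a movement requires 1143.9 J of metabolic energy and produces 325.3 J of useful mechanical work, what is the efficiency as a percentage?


eta = (W_mech / E_meta) * 100
eta = (325.3 / 1143.9) * 100
ratio = 0.2844
eta = 28.4378


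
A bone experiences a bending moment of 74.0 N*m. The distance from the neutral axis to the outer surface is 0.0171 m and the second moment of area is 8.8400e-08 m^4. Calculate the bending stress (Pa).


sigma = M * c / I
sigma = 74.0 * 0.0171 / 8.8400e-08
M * c = 1.2654
sigma = 1.4314e+07


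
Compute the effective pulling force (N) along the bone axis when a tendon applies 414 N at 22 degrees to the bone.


F_eff = F_tendon * cos(theta)
theta = 22 deg = 0.3840 rad
cos(theta) = 0.9272
F_eff = 414 * 0.9272
F_eff = 383.8541


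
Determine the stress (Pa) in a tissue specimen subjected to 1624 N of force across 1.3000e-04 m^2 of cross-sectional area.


stress = F / A
stress = 1624 / 1.3000e-04
stress = 1.2492e+07


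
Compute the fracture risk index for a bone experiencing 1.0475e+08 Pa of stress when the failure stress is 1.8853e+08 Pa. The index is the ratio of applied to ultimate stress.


FRI = applied / ultimate
FRI = 1.0475e+08 / 1.8853e+08
FRI = 0.5556


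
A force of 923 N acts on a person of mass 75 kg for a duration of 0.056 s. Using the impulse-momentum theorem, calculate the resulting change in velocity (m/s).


J = F * dt = 923 * 0.056 = 51.6880 N*s
delta_v = J / m
delta_v = 51.6880 / 75
delta_v = 0.6892


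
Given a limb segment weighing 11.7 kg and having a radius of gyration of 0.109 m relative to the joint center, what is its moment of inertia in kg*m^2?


I = m * k^2
I = 11.7 * 0.109^2
k^2 = 0.0119
I = 0.1390


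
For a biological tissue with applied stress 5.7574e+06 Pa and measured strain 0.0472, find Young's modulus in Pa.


E = stress / strain
E = 5.7574e+06 / 0.0472
E = 1.2198e+08


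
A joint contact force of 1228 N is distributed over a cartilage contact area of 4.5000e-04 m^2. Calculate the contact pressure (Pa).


P = F / A
P = 1228 / 4.5000e-04
P = 2.7289e+06


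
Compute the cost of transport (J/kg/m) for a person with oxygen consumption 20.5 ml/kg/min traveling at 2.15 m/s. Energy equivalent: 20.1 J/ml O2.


Power per kg = VO2 * 20.1 / 60
Power per kg = 20.5 * 20.1 / 60 = 6.8675 W/kg
Cost = power_per_kg / speed
Cost = 6.8675 / 2.15
Cost = 3.1942


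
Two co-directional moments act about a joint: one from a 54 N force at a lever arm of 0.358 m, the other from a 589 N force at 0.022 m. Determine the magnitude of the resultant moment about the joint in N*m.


M = F1 * d1 + F2 * d2
M = 54 * 0.358 + 589 * 0.022
M = 19.3320 + 12.9580
M = 32.2900


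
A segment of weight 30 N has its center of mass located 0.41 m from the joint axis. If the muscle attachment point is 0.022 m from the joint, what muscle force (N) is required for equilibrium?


F_muscle = W * d_load / d_muscle
F_muscle = 30 * 0.41 / 0.022
Numerator = 12.3000
F_muscle = 559.0909


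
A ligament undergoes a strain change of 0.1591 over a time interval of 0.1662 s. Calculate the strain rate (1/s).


strain_rate = delta_strain / delta_t
strain_rate = 0.1591 / 0.1662
strain_rate = 0.9573


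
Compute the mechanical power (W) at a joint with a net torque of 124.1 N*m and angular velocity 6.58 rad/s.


P = M * omega
P = 124.1 * 6.58
P = 816.5780


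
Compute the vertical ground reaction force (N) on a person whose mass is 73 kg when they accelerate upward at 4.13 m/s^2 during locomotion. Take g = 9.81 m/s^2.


GRF = m * (g + a)
GRF = 73 * (9.81 + 4.13)
GRF = 73 * 13.9400
GRF = 1017.6200


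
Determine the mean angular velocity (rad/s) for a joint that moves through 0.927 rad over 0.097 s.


omega = delta_theta / delta_t
omega = 0.927 / 0.097
omega = 9.5567


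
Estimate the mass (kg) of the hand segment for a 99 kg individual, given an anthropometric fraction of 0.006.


m_segment = body_mass * fraction
m_segment = 99 * 0.006
m_segment = 0.5940


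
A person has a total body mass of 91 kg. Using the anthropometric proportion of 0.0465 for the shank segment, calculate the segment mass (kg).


m_segment = body_mass * fraction
m_segment = 91 * 0.0465
m_segment = 4.2315
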